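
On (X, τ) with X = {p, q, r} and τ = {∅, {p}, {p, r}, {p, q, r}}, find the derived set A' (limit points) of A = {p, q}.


A' = {q, r}

For each x ∈ X, list the open sets U ∈ τ with x ∈ U, then check whether U ∩ (A ∖ {x}) ≠ ∅ for every such U.
  x = p: open {p} ∋ x has {p} ∩ (A ∖ {p}) = ∅, so x is NOT a limit point.
  x = q: opens ∋ x are {p, q, r}; each meets A ∖ {q}, so x IS a limit point.
  x = r: opens ∋ x are {p, r}, {p, q, r}; each meets A ∖ {r}, so x IS a limit point.
Collecting: A' = {q, r}.


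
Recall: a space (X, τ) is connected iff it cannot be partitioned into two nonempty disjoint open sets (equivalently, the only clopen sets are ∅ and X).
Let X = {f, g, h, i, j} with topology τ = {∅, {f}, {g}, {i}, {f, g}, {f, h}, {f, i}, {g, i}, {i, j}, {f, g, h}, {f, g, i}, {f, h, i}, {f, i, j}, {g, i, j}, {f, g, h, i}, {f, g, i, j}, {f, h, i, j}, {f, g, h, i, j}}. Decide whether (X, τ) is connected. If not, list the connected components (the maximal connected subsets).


(X, τ) is disconnected; components = [{g}, {f, h}, {i, j}].

Find clopen sets (U ∈ τ with X ∖ U ∈ τ):
  U = ∅, X ∖ U = {f, g, h, i, j} — both open, so U is clopen.
  U = {g}, X ∖ U = {f, h, i, j} — both open, so U is clopen.
  U = {f, h}, X ∖ U = {g, i, j} — both open, so U is clopen.
  U = {i, j}, X ∖ U = {f, g, h} — both open, so U is clopen.
  U = {f, g, h}, X ∖ U = {i, j} — both open, so U is clopen.
  U = {g, i, j}, X ∖ U = {f, h} — both open, so U is clopen.
  U = {f, h, i, j}, X ∖ U = {g} — both open, so U is clopen.
  U = {f, g, h, i, j}, X ∖ U = ∅ — both open, so U is clopen.
Nontrivial clopen(s) exist: e.g. {i, j}. So (X, τ) is disconnected.
Compute connected components by grouping points that agree on all clopens:
  component: {g}
  component: {f, h}
  component: {i, j}


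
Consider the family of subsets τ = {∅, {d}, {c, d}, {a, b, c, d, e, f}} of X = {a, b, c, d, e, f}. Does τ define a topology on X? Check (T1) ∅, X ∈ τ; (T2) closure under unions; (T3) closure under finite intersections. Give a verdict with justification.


τ IS a topology on X.

Axiom (T1): ∅ ∈ τ? Yes; X ∈ τ? Yes.
Axiom (T2/T3): check pairwise unions and intersections of members of τ.
All pairwise intersections and unions checked — each lies in τ. Therefore τ satisfies (T1), (T2), (T3): it IS a topology on X.


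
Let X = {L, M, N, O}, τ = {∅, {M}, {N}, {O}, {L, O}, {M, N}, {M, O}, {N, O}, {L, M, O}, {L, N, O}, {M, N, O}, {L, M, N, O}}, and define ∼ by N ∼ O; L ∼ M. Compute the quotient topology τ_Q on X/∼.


X/∼ = {[L=M], [N=O]}; |τ_Q| = 3.

Equivalence classes: [L=M], [N=O].
Quotient map π: X → X/∼ sends L ↦ [L=M], M ↦ [L=M], N ↦ [N=O], O ↦ [N=O].
For each subset V ⊆ X/∼, compute π^{-1}(V) ⊆ X and check whether π^{-1}(V) ∈ τ. V is open in τ_Q iff π^{-1}(V) ∈ τ.
  V = {}: π^{-1}(V) = ∅ ∈ τ ✓.
  V = {[L=M]}: π^{-1}(V) = {L, M} ∉ τ ✗.
  V = {[N=O]}: π^{-1}(V) = {N, O} ∈ τ ✓.
  V = {[L=M], [N=O]}: π^{-1}(V) = {L, M, N, O} ∈ τ ✓.
Open sets in the quotient: τ_Q = {{}, {[N=O]}, {[L=M], [N=O]}} (3 elements).


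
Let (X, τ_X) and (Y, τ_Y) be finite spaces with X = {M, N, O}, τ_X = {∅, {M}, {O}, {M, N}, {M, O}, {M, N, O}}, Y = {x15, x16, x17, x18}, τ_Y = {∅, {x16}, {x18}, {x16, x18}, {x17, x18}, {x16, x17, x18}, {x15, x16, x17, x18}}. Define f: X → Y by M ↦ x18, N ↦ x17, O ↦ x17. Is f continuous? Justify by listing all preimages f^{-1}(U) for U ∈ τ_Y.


f IS continuous.

Compute f^{-1}(U) for each U ∈ τ_Y:
  U = ∅: f^{-1}(U) = ∅ ∈ τ_X ✓.
  U = {x16}: f^{-1}(U) = ∅ ∈ τ_X ✓.
  U = {x18}: f^{-1}(U) = {M} ∈ τ_X ✓.
  U = {x16, x18}: f^{-1}(U) = {M} ∈ τ_X ✓.
  U = {x17, x18}: f^{-1}(U) = {M, N, O} ∈ τ_X ✓.
  U = {x16, x17, x18}: f^{-1}(U) = {M, N, O} ∈ τ_X ✓.
  U = {x15, x16, x17, x18}: f^{-1}(U) = {M, N, O} ∈ τ_X ✓.
Every preimage lies in τ_X, so f IS continuous.


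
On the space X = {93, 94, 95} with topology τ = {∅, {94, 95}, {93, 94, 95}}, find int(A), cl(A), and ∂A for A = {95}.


int(A) = ∅, cl(A) = {93, 94, 95}, ∂A = {93, 94, 95}.

Closed sets in (X, τ) are complements of opens:
  closed(X, τ) = {∅, {93}, {93, 94, 95}}.
int(A) = ⋃ {U ∈ τ : U ⊆ A}. Opens contained in A: ∅.
Taking the union of these: int(A) = ∅.
cl(A) = ⋂ {C closed : A ⊆ C}. Closed sets containing A: {93, 94, 95}.
Intersecting these: cl(A) = {93, 94, 95}.
∂A = cl(A) ∖ int(A) = {93, 94, 95} ∖ ∅ = {93, 94, 95}.


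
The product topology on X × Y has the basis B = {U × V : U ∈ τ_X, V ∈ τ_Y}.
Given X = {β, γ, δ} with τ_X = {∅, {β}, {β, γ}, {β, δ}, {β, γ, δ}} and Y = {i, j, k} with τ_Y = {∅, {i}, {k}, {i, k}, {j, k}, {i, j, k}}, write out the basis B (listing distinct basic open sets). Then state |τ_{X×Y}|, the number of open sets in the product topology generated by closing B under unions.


Basis B = {∅ × ∅, {β} × {i}, {β} × {k}, {β} × {i, k}, {β, γ} × {i}, {β, δ} × {i}, {β} × {j, k}, {β, γ} × {k}, {β, δ} × {k}, {β} × {i, j, k}, {β, γ, δ} × {i}, {β, γ, δ} × {k}, {β, γ} × {i, k}, {β, δ} × {i, k}, {β, γ} × {j, k}, {β, δ} × {j, k}, {β, γ} × {i, j, k}, {β, δ} × {i, j, k}, {β, γ, δ} × {i, k}, {β, γ, δ} × {j, k}, {β, γ, δ} × {i, j, k}}; |τ_{X×Y}| = 70.

Enumerate products U × V with U ∈ τ_X, V ∈ τ_Y (deduplicated):
  ∅ × ∅ = {} (∅)
  {β} × {i} = {(β,i)}
  {β} × {k} = {(β,k)}
  {β} × {i, k} = {(β,i), (β,k)}
  {β, γ} × {i} = {(β,i), (γ,i)}
  {β, δ} × {i} = {(β,i), (δ,i)}
  {β} × {j, k} = {(β,j), (β,k)}
  {β, γ} × {k} = {(β,k), (γ,k)}
  {β, δ} × {k} = {(β,k), (δ,k)}
  {β} × {i, j, k} = {(β,i), (β,j), (β,k)}
  {β, γ, δ} × {i} = {(β,i), (γ,i), (δ,i)}
  {β, γ, δ} × {k} = {(β,k), (γ,k), (δ,k)}
  {β, γ} × {i, k} = {(β,i), (β,k), (γ,i), (γ,k)}
  {β, δ} × {i, k} = {(β,i), (β,k), (δ,i), (δ,k)}
  {β, γ} × {j, k} = {(β,j), (β,k), (γ,j), (γ,k)}
  {β, δ} × {j, k} = {(β,j), (β,k), (δ,j), (δ,k)}
  {β, γ} × {i, j, k} = {(β,i), (β,j), (β,k), (γ,i), (γ,j), (γ,k)}
  {β, δ} × {i, j, k} = {(β,i), (β,j), (β,k), (δ,i), (δ,j), (δ,k)}
  {β, γ, δ} × {i, k} = {(β,i), (β,k), (γ,i), (γ,k), (δ,i), (δ,k)}
  {β, γ, δ} × {j, k} = {(β,j), (β,k), (γ,j), (γ,k), (δ,j), (δ,k)}
  {β, γ, δ} × {i, j, k} = {(β,i), (β,j), (β,k), (γ,i), (γ,j), (γ,k), (δ,i), (δ,j), (δ,k)}
These 21 distinct sets form the basis B.
Close under arbitrary unions to get τ_{X×Y}; counting gives |τ_{X×Y}| = 70.


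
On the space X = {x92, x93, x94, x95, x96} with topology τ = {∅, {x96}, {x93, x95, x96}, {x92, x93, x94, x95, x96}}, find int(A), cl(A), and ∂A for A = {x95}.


int(A) = ∅, cl(A) = {x92, x93, x94, x95}, ∂A = {x92, x93, x94, x95}.

Closed sets in (X, τ) are complements of opens:
  closed(X, τ) = {∅, {x92, x94}, {x92, x93, x94, x95}, {x92, x93, x94, x95, x96}}.
int(A) = ⋃ {U ∈ τ : U ⊆ A}. Opens contained in A: ∅.
Taking the union of these: int(A) = ∅.
cl(A) = ⋂ {C closed : A ⊆ C}. Closed sets containing A: {x92, x93, x94, x95}, {x92, x93, x94, x95, x96}.
Intersecting these: cl(A) = {x92, x93, x94, x95}.
∂A = cl(A) ∖ int(A) = {x92, x93, x94, x95} ∖ ∅ = {x92, x93, x94, x95}.


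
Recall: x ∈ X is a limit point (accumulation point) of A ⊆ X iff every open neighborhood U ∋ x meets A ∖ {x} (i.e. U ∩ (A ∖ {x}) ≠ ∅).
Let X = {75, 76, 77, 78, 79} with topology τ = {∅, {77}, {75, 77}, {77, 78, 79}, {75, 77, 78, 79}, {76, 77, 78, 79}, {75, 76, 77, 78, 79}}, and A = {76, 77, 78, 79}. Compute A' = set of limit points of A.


A' = {75, 76, 78, 79}

For each x ∈ X, list the open sets U ∈ τ with x ∈ U, then check whether U ∩ (A ∖ {x}) ≠ ∅ for every such U.
  x = 75: opens ∋ x are {75, 77}, {75, 77, 78, 79}, {75, 76, 77, 78, 79}; each meets A ∖ {75}, so x IS a limit point.
  x = 76: opens ∋ x are {76, 77, 78, 79}, {75, 76, 77, 78, 79}; each meets A ∖ {76}, so x IS a limit point.
  x = 77: open {77} ∋ x has {77} ∩ (A ∖ {77}) = ∅, so x is NOT a limit point.
  x = 78: opens ∋ x are {77, 78, 79}, {75, 77, 78, 79}, {76, 77, 78, 79}, {75, 76, 77, 78, 79}; each meets A ∖ {78}, so x IS a limit point.
  x = 79: opens ∋ x are {77, 78, 79}, {75, 77, 78, 79}, {76, 77, 78, 79}, {75, 76, 77, 78, 79}; each meets A ∖ {79}, so x IS a limit point.
Collecting: A' = {75, 76, 78, 79}.


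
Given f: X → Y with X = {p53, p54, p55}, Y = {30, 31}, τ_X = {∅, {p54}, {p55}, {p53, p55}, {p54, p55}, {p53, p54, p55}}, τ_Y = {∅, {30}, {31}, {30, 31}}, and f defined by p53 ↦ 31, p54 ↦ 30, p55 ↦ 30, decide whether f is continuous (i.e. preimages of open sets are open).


f is NOT continuous.

Compute f^{-1}(U) for each U ∈ τ_Y:
  U = ∅: f^{-1}(U) = ∅ ∈ τ_X ✓.
  U = {30}: f^{-1}(U) = {p54, p55} ∈ τ_X ✓.
  U = {31}: f^{-1}(U) = {p53} ∉ τ_X ✗.
  U = {30, 31}: f^{-1}(U) = {p53, p54, p55} ∈ τ_X ✓.
Found U = {31} with f^{-1}(U) = {p53} not in τ_X. Therefore f is NOT continuous.


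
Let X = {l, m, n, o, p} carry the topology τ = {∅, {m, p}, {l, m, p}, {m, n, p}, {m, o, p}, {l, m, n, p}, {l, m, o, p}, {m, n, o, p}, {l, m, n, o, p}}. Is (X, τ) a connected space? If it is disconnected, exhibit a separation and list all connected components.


(X, τ) is connected.

Find clopen sets (U ∈ τ with X ∖ U ∈ τ):
  U = ∅, X ∖ U = {l, m, n, o, p} — both open, so U is clopen.
  U = {l, m, n, o, p}, X ∖ U = ∅ — both open, so U is clopen.
Only trivial clopens (∅ and X) exist, so (X, τ) is connected.
Compute connected components by grouping points that agree on all clopens:
  component: {l, m, n, o, p}


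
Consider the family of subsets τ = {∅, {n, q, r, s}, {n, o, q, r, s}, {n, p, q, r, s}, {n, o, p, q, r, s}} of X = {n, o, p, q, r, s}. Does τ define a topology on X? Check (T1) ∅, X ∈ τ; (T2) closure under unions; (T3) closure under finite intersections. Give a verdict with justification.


τ IS a topology on X.

Axiom (T1): ∅ ∈ τ? Yes; X ∈ τ? Yes.
Axiom (T2/T3): check pairwise unions and intersections of members of τ.
All pairwise intersections and unions checked — each lies in τ. Therefore τ satisfies (T1), (T2), (T3): it IS a topology on X.


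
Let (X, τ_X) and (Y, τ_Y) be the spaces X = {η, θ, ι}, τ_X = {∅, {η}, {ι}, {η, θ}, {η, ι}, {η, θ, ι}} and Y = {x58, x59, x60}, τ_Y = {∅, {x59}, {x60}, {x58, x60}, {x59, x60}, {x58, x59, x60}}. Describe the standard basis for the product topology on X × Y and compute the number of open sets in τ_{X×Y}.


Basis B = {∅ × ∅, {η} × {x59}, {η} × {x60}, {ι} × {x59}, {ι} × {x60}, {η} × {x58, x60}, {η} × {x59, x60}, {η, θ} × {x59}, {η, ι} × {x59}, {η, θ} × {x60}, {η, ι} × {x60}, {ι} × {x58, x60}, {ι} × {x59, x60}, {η} × {x58, x59, x60}, {η, θ, ι} × {x59}, {η, θ, ι} × {x60}, {ι} × {x58, x59, x60}, {η, θ} × {x58, x60}, {η, ι} × {x58, x60}, {η, θ} × {x59, x60}, {η, ι} × {x59, x60}, {η, θ} × {x58, x59, x60}, {η, ι} × {x58, x59, x60}, {η, θ, ι} × {x58, x60}, {η, θ, ι} × {x59, x60}, {η, θ, ι} × {x58, x59, x60}}; |τ_{X×Y}| = 108.

Enumerate products U × V with U ∈ τ_X, V ∈ τ_Y (deduplicated):
  ∅ × ∅ = {} (∅)
  {η} × {x59} = {(η,x59)}
  {η} × {x60} = {(η,x60)}
  {ι} × {x59} = {(ι,x59)}
  {ι} × {x60} = {(ι,x60)}
  {η} × {x58, x60} = {(η,x58), (η,x60)}
  {η} × {x59, x60} = {(η,x59), (η,x60)}
  {η, θ} × {x59} = {(η,x59), (θ,x59)}
  {η, ι} × {x59} = {(η,x59), (ι,x59)}
  {η, θ} × {x60} = {(η,x60), (θ,x60)}
  {η, ι} × {x60} = {(η,x60), (ι,x60)}
  {ι} × {x58, x60} = {(ι,x58), (ι,x60)}
  {ι} × {x59, x60} = {(ι,x59), (ι,x60)}
  {η} × {x58, x59, x60} = {(η,x58), (η,x59), (η,x60)}
  {η, θ, ι} × {x59} = {(η,x59), (θ,x59), (ι,x59)}
  {η, θ, ι} × {x60} = {(η,x60), (θ,x60), (ι,x60)}
  {ι} × {x58, x59, x60} = {(ι,x58), (ι,x59), (ι,x60)}
  {η, θ} × {x58, x60} = {(η,x58), (η,x60), (θ,x58), (θ,x60)}
  {η, ι} × {x58, x60} = {(η,x58), (η,x60), (ι,x58), (ι,x60)}
  {η, θ} × {x59, x60} = {(η,x59), (η,x60), (θ,x59), (θ,x60)}
  {η, ι} × {x59, x60} = {(η,x59), (η,x60), (ι,x59), (ι,x60)}
  {η, θ} × {x58, x59, x60} = {(η,x58), (η,x59), (η,x60), (θ,x58), (θ,x59), (θ,x60)}
  {η, ι} × {x58, x59, x60} = {(η,x58), (η,x59), (η,x60), (ι,x58), (ι,x59), (ι,x60)}
  {η, θ, ι} × {x58, x60} = {(η,x58), (η,x60), (θ,x58), (θ,x60), (ι,x58), (ι,x60)}
  {η, θ, ι} × {x59, x60} = {(η,x59), (η,x60), (θ,x59), (θ,x60), (ι,x59), (ι,x60)}
  {η, θ, ι} × {x58, x59, x60} = {(η,x58), (η,x59), (η,x60), (θ,x58), (θ,x59), (θ,x60), (ι,x58), (ι,x59), (ι,x60)}
These 26 distinct sets form the basis B.
Close under arbitrary unions to get τ_{X×Y}; counting gives |τ_{X×Y}| = 108.


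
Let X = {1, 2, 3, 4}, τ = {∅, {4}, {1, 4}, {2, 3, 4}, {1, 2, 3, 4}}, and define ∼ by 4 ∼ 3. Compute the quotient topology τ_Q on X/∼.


X/∼ = {[1], [2], [3=4]}; |τ_Q| = 3.

Equivalence classes: [1], [2], [3=4].
Quotient map π: X → X/∼ sends 1 ↦ [1], 2 ↦ [2], 3 ↦ [3=4], 4 ↦ [3=4].
For each subset V ⊆ X/∼, compute π^{-1}(V) ⊆ X and check whether π^{-1}(V) ∈ τ. V is open in τ_Q iff π^{-1}(V) ∈ τ.
  V = {}: π^{-1}(V) = ∅ ∈ τ ✓.
  V = {[1]}: π^{-1}(V) = {1} ∉ τ ✗.
  V = {[2]}: π^{-1}(V) = {2} ∉ τ ✗.
  V = {[1], [2]}: π^{-1}(V) = {1, 2} ∉ τ ✗.
  V = {[3=4]}: π^{-1}(V) = {3, 4} ∉ τ ✗.
  V = {[1], [3=4]}: π^{-1}(V) = {1, 3, 4} ∉ τ ✗.
  V = {[2], [3=4]}: π^{-1}(V) = {2, 3, 4} ∈ τ ✓.
  V = {[1], [2], [3=4]}: π^{-1}(V) = {1, 2, 3, 4} ∈ τ ✓.
Open sets in the quotient: τ_Q = {{}, {[2], [3=4]}, {[1], [2], [3=4]}} (3 elements).


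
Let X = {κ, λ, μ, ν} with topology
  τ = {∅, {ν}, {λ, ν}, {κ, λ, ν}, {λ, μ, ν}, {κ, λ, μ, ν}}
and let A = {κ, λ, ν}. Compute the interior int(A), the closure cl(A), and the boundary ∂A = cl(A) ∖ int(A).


int(A) = {κ, λ, ν}, cl(A) = {κ, λ, μ, ν}, ∂A = {μ}.

Closed sets in (X, τ) are complements of opens:
  closed(X, τ) = {∅, {κ}, {μ}, {κ, μ}, {κ, λ, μ}, {κ, λ, μ, ν}}.
int(A) = ⋃ {U ∈ τ : U ⊆ A}. Opens contained in A: ∅, {ν}, {λ, ν}, {κ, λ, ν}.
Taking the union of these: int(A) = {κ, λ, ν}.
cl(A) = ⋂ {C closed : A ⊆ C}. Closed sets containing A: {κ, λ, μ, ν}.
Intersecting these: cl(A) = {κ, λ, μ, ν}.
∂A = cl(A) ∖ int(A) = {κ, λ, μ, ν} ∖ {κ, λ, ν} = {μ}.


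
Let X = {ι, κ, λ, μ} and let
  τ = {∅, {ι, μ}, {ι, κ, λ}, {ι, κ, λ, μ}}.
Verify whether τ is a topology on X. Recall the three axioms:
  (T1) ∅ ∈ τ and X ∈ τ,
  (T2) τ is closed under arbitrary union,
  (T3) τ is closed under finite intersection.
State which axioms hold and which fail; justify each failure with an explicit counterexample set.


τ is NOT a topology on X.

Axiom (T1): ∅ ∈ τ? Yes; X ∈ τ? Yes.
Axiom (T2/T3): check pairwise unions and intersections of members of τ.
Counterexample for (T3): {ι, μ} ∩ {ι, κ, λ} = {ι} ∉ τ. Therefore τ is NOT a topology.


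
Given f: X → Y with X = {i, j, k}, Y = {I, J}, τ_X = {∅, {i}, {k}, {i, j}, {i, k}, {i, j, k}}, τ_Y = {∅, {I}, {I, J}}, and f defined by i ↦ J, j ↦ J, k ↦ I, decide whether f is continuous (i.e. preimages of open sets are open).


f IS continuous.

Compute f^{-1}(U) for each U ∈ τ_Y:
  U = ∅: f^{-1}(U) = ∅ ∈ τ_X ✓.
  U = {I}: f^{-1}(U) = {k} ∈ τ_X ✓.
  U = {I, J}: f^{-1}(U) = {i, j, k} ∈ τ_X ✓.
Every preimage lies in τ_X, so f IS continuous.


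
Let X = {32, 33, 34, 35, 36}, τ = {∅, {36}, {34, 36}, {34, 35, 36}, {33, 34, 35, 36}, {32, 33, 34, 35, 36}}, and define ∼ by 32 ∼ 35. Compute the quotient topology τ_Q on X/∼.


X/∼ = {[32=35], [33], [34], [36]}; |τ_Q| = 4.

Equivalence classes: [32=35], [33], [34], [36].
Quotient map π: X → X/∼ sends 32 ↦ [32=35], 33 ↦ [33], 34 ↦ [34], 35 ↦ [32=35], 36 ↦ [36].
For each subset V ⊆ X/∼, compute π^{-1}(V) ⊆ X and check whether π^{-1}(V) ∈ τ. V is open in τ_Q iff π^{-1}(V) ∈ τ.
  V = {}: π^{-1}(V) = ∅ ∈ τ ✓.
  V = {[32=35]}: π^{-1}(V) = {32, 35} ∉ τ ✗.
  V = {[33]}: π^{-1}(V) = {33} ∉ τ ✗.
  V = {[32=35], [33]}: π^{-1}(V) = {32, 33, 35} ∉ τ ✗.
  V = {[34]}: π^{-1}(V) = {34} ∉ τ ✗.
  V = {[32=35], [34]}: π^{-1}(V) = {32, 34, 35} ∉ τ ✗.
  V = {[33], [34]}: π^{-1}(V) = {33, 34} ∉ τ ✗.
  V = {[32=35], [33], [34]}: π^{-1}(V) = {32, 33, 34, 35} ∉ τ ✗.
  V = {[36]}: π^{-1}(V) = {36} ∈ τ ✓.
  V = {[32=35], [36]}: π^{-1}(V) = {32, 35, 36} ∉ τ ✗.
  V = {[33], [36]}: π^{-1}(V) = {33, 36} ∉ τ ✗.
  V = {[32=35], [33], [36]}: π^{-1}(V) = {32, 33, 35, 36} ∉ τ ✗.
  V = {[34], [36]}: π^{-1}(V) = {34, 36} ∈ τ ✓.
  V = {[32=35], [34], [36]}: π^{-1}(V) = {32, 34, 35, 36} ∉ τ ✗.
  V = {[33], [34], [36]}: π^{-1}(V) = {33, 34, 36} ∉ τ ✗.
  V = {[32=35], [33], [34], [36]}: π^{-1}(V) = {32, 33, 34, 35, 36} ∈ τ ✓.
Open sets in the quotient: τ_Q = {{}, {[36]}, {[34], [36]}, {[32=35], [33], [34], [36]}} (4 elements).


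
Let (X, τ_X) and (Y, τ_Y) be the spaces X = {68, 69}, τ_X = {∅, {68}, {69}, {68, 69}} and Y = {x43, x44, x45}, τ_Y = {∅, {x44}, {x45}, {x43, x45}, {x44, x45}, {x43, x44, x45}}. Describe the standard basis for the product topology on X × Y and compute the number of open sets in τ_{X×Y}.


Basis B = {∅ × ∅, {68} × {x44}, {68} × {x45}, {69} × {x44}, {69} × {x45}, {68} × {x43, x45}, {68} × {x44, x45}, {68, 69} × {x44}, {68, 69} × {x45}, {69} × {x43, x45}, {69} × {x44, x45}, {68} × {x43, x44, x45}, {69} × {x43, x44, x45}, {68, 69} × {x43, x45}, {68, 69} × {x44, x45}, {68, 69} × {x43, x44, x45}}; |τ_{X×Y}| = 36.

Enumerate products U × V with U ∈ τ_X, V ∈ τ_Y (deduplicated):
  ∅ × ∅ = {} (∅)
  {68} × {x44} = {(68,x44)}
  {68} × {x45} = {(68,x45)}
  {69} × {x44} = {(69,x44)}
  {69} × {x45} = {(69,x45)}
  {68} × {x43, x45} = {(68,x43), (68,x45)}
  {68} × {x44, x45} = {(68,x44), (68,x45)}
  {68, 69} × {x44} = {(68,x44), (69,x44)}
  {68, 69} × {x45} = {(68,x45), (69,x45)}
  {69} × {x43, x45} = {(69,x43), (69,x45)}
  {69} × {x44, x45} = {(69,x44), (69,x45)}
  {68} × {x43, x44, x45} = {(68,x43), (68,x44), (68,x45)}
  {69} × {x43, x44, x45} = {(69,x43), (69,x44), (69,x45)}
  {68, 69} × {x43, x45} = {(68,x43), (68,x45), (69,x43), (69,x45)}
  {68, 69} × {x44, x45} = {(68,x44), (68,x45), (69,x44), (69,x45)}
  {68, 69} × {x43, x44, x45} = {(68,x43), (68,x44), (68,x45), (69,x43), (69,x44), (69,x45)}
These 16 distinct sets form the basis B.
Close under arbitrary unions to get τ_{X×Y}; counting gives |τ_{X×Y}| = 36.


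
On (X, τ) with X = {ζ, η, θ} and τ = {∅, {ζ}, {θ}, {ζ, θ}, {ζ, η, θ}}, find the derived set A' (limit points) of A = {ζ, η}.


A' = {η}

For each x ∈ X, list the open sets U ∈ τ with x ∈ U, then check whether U ∩ (A ∖ {x}) ≠ ∅ for every such U.
  x = ζ: open {ζ} ∋ x has {ζ} ∩ (A ∖ {ζ}) = ∅, so x is NOT a limit point.
  x = η: opens ∋ x are {ζ, η, θ}; each meets A ∖ {η}, so x IS a limit point.
  x = θ: open {θ} ∋ x has {θ} ∩ (A ∖ {θ}) = ∅, so x is NOT a limit point.
Collecting: A' = {η}.


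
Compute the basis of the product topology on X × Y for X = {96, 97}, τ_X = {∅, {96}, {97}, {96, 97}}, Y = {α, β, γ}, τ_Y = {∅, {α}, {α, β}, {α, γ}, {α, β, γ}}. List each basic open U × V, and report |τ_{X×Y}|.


Basis B = {∅ × ∅, {96} × {α}, {97} × {α}, {96} × {α, β}, {96} × {α, γ}, {96, 97} × {α}, {97} × {α, β}, {97} × {α, γ}, {96} × {α, β, γ}, {97} × {α, β, γ}, {96, 97} × {α, β}, {96, 97} × {α, γ}, {96, 97} × {α, β, γ}}; |τ_{X×Y}| = 25.

Enumerate products U × V with U ∈ τ_X, V ∈ τ_Y (deduplicated):
  ∅ × ∅ = {} (∅)
  {96} × {α} = {(96,α)}
  {97} × {α} = {(97,α)}
  {96} × {α, β} = {(96,α), (96,β)}
  {96} × {α, γ} = {(96,α), (96,γ)}
  {96, 97} × {α} = {(96,α), (97,α)}
  {97} × {α, β} = {(97,α), (97,β)}
  {97} × {α, γ} = {(97,α), (97,γ)}
  {96} × {α, β, γ} = {(96,α), (96,β), (96,γ)}
  {97} × {α, β, γ} = {(97,α), (97,β), (97,γ)}
  {96, 97} × {α, β} = {(96,α), (96,β), (97,α), (97,β)}
  {96, 97} × {α, γ} = {(96,α), (96,γ), (97,α), (97,γ)}
  {96, 97} × {α, β, γ} = {(96,α), (96,β), (96,γ), (97,α), (97,β), (97,γ)}
These 13 distinct sets form the basis B.
Close under arbitrary unions to get τ_{X×Y}; counting gives |τ_{X×Y}| = 25.


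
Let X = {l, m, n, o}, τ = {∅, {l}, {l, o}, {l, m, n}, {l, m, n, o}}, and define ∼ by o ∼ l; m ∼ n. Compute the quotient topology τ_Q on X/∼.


X/∼ = {[l=o], [m=n]}; |τ_Q| = 3.

Equivalence classes: [l=o], [m=n].
Quotient map π: X → X/∼ sends l ↦ [l=o], m ↦ [m=n], n ↦ [m=n], o ↦ [l=o].
For each subset V ⊆ X/∼, compute π^{-1}(V) ⊆ X and check whether π^{-1}(V) ∈ τ. V is open in τ_Q iff π^{-1}(V) ∈ τ.
  V = {}: π^{-1}(V) = ∅ ∈ τ ✓.
  V = {[l=o]}: π^{-1}(V) = {l, o} ∈ τ ✓.
  V = {[m=n]}: π^{-1}(V) = {m, n} ∉ τ ✗.
  V = {[l=o], [m=n]}: π^{-1}(V) = {l, m, n, o} ∈ τ ✓.
Open sets in the quotient: τ_Q = {{}, {[l=o]}, {[l=o], [m=n]}} (3 elements).


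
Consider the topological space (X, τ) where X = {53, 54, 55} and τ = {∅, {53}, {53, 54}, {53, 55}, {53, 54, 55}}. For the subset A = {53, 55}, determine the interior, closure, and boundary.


int(A) = {53, 55}, cl(A) = {53, 54, 55}, ∂A = {54}.

Closed sets in (X, τ) are complements of opens:
  closed(X, τ) = {∅, {54}, {55}, {54, 55}, {53, 54, 55}}.
int(A) = ⋃ {U ∈ τ : U ⊆ A}. Opens contained in A: ∅, {53}, {53, 55}.
Taking the union of these: int(A) = {53, 55}.
cl(A) = ⋂ {C closed : A ⊆ C}. Closed sets containing A: {53, 54, 55}.
Intersecting these: cl(A) = {53, 54, 55}.
∂A = cl(A) ∖ int(A) = {53, 54, 55} ∖ {53, 55} = {54}.


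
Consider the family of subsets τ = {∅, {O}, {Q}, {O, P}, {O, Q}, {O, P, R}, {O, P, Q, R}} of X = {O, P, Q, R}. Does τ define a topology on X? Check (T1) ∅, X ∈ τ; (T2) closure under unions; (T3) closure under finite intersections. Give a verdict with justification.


τ is NOT a topology on X.

Axiom (T1): ∅ ∈ τ? Yes; X ∈ τ? Yes.
Axiom (T2/T3): check pairwise unions and intersections of members of τ.
Counterexample for (T2): {Q} ∪ {O, P} = {O, P, Q} ∉ τ. Therefore τ is NOT a topology.


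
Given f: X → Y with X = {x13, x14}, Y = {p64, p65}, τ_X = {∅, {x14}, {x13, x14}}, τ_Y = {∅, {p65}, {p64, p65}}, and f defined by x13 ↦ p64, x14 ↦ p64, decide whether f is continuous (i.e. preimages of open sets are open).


f IS continuous.

Compute f^{-1}(U) for each U ∈ τ_Y:
  U = ∅: f^{-1}(U) = ∅ ∈ τ_X ✓.
  U = {p65}: f^{-1}(U) = ∅ ∈ τ_X ✓.
  U = {p64, p65}: f^{-1}(U) = {x13, x14} ∈ τ_X ✓.
Every preimage lies in τ_X, so f IS continuous.


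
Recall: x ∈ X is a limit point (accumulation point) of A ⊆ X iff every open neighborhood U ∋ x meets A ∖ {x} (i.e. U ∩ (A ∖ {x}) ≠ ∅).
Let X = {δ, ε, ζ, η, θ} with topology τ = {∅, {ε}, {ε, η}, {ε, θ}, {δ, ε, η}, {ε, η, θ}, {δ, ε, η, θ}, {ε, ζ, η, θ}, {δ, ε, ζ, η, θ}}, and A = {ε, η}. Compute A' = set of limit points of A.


A' = {δ, ζ, η, θ}

For each x ∈ X, list the open sets U ∈ τ with x ∈ U, then check whether U ∩ (A ∖ {x}) ≠ ∅ for every such U.
  x = δ: opens ∋ x are {δ, ε, η}, {δ, ε, η, θ}, {δ, ε, ζ, η, θ}; each meets A ∖ {δ}, so x IS a limit point.
  x = ε: open {ε} ∋ x has {ε} ∩ (A ∖ {ε}) = ∅, so x is NOT a limit point.
  x = ζ: opens ∋ x are {ε, ζ, η, θ}, {δ, ε, ζ, η, θ}; each meets A ∖ {ζ}, so x IS a limit point.
  x = η: opens ∋ x are {ε, η}, {δ, ε, η}, {ε, η, θ}, {δ, ε, η, θ}, {ε, ζ, η, θ}, {δ, ε, ζ, η, θ}; each meets A ∖ {η}, so x IS a limit point.
  x = θ: opens ∋ x are {ε, θ}, {ε, η, θ}, {δ, ε, η, θ}, {ε, ζ, η, θ}, {δ, ε, ζ, η, θ}; each meets A ∖ {θ}, so x IS a limit point.
Collecting: A' = {δ, ζ, η, θ}.


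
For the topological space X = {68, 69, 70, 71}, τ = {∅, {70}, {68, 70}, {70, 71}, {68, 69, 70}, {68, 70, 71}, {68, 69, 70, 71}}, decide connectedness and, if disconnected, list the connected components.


(X, τ) is connected.

Find clopen sets (U ∈ τ with X ∖ U ∈ τ):
  U = ∅, X ∖ U = {68, 69, 70, 71} — both open, so U is clopen.
  U = {68, 69, 70, 71}, X ∖ U = ∅ — both open, so U is clopen.
Only trivial clopens (∅ and X) exist, so (X, τ) is connected.
Compute connected components by grouping points that agree on all clopens:
  component: {68, 69, 70, 71}


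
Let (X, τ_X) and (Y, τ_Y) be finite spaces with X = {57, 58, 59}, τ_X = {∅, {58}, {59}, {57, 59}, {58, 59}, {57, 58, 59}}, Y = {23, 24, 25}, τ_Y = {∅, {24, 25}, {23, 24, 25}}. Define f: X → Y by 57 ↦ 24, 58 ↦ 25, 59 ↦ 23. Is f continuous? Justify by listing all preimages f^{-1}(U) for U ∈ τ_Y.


f is NOT continuous.

Compute f^{-1}(U) for each U ∈ τ_Y:
  U = ∅: f^{-1}(U) = ∅ ∈ τ_X ✓.
  U = {24, 25}: f^{-1}(U) = {57, 58} ∉ τ_X ✗.
  U = {23, 24, 25}: f^{-1}(U) = {57, 58, 59} ∈ τ_X ✓.
Found U = {24, 25} with f^{-1}(U) = {57, 58} not in τ_X. Therefore f is NOT continuous.


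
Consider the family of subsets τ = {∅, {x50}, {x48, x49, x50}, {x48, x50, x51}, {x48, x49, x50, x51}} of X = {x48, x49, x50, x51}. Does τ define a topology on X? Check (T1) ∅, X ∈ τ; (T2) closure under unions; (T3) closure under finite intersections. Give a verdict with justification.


τ is NOT a topology on X.

Axiom (T1): ∅ ∈ τ? Yes; X ∈ τ? Yes.
Axiom (T2/T3): check pairwise unions and intersections of members of τ.
Counterexample for (T3): {x48, x49, x50} ∩ {x48, x50, x51} = {x48, x50} ∉ τ. Therefore τ is NOT a topology.


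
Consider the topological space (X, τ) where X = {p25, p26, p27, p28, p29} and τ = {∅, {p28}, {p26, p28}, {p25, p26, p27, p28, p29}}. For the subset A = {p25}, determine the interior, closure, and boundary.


int(A) = ∅, cl(A) = {p25, p27, p29}, ∂A = {p25, p27, p29}.

Closed sets in (X, τ) are complements of opens:
  closed(X, τ) = {∅, {p25, p27, p29}, {p25, p26, p27, p29}, {p25, p26, p27, p28, p29}}.
int(A) = ⋃ {U ∈ τ : U ⊆ A}. Opens contained in A: ∅.
Taking the union of these: int(A) = ∅.
cl(A) = ⋂ {C closed : A ⊆ C}. Closed sets containing A: {p25, p27, p29}, {p25, p26, p27, p29}, {p25, p26, p27, p28, p29}.
Intersecting these: cl(A) = {p25, p27, p29}.
∂A = cl(A) ∖ int(A) = {p25, p27, p29} ∖ ∅ = {p25, p27, p29}.


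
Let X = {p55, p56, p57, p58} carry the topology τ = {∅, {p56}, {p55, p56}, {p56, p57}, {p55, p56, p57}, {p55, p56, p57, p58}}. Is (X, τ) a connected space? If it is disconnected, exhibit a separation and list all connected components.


(X, τ) is connected.

Find clopen sets (U ∈ τ with X ∖ U ∈ τ):
  U = ∅, X ∖ U = {p55, p56, p57, p58} — both open, so U is clopen.
  U = {p55, p56, p57, p58}, X ∖ U = ∅ — both open, so U is clopen.
Only trivial clopens (∅ and X) exist, so (X, τ) is connected.
Compute connected components by grouping points that agree on all clopens:
  component: {p55, p56, p57, p58}


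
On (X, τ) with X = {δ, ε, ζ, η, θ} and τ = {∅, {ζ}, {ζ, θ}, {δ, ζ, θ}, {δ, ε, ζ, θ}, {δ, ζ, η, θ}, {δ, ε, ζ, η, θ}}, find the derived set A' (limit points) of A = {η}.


A' = ∅

For each x ∈ X, list the open sets U ∈ τ with x ∈ U, then check whether U ∩ (A ∖ {x}) ≠ ∅ for every such U.
  x = δ: open {δ, ζ, θ} ∋ x has {δ, ζ, θ} ∩ (A ∖ {δ}) = ∅, so x is NOT a limit point.
  x = ε: open {δ, ε, ζ, θ} ∋ x has {δ, ε, ζ, θ} ∩ (A ∖ {ε}) = ∅, so x is NOT a limit point.
  x = ζ: open {ζ} ∋ x has {ζ} ∩ (A ∖ {ζ}) = ∅, so x is NOT a limit point.
  x = η: open {δ, ζ, η, θ} ∋ x has {δ, ζ, η, θ} ∩ (A ∖ {η}) = ∅, so x is NOT a limit point.
  x = θ: open {ζ, θ} ∋ x has {ζ, θ} ∩ (A ∖ {θ}) = ∅, so x is NOT a limit point.
Collecting: A' = ∅.


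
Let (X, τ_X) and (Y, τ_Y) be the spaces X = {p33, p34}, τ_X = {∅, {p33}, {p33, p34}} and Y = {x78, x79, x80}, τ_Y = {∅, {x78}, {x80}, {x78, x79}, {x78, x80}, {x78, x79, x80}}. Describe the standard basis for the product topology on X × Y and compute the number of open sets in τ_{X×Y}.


Basis B = {∅ × ∅, {p33} × {x78}, {p33} × {x80}, {p33} × {x78, x79}, {p33} × {x78, x80}, {p33, p34} × {x78}, {p33, p34} × {x80}, {p33} × {x78, x79, x80}, {p33, p34} × {x78, x79}, {p33, p34} × {x78, x80}, {p33, p34} × {x78, x79, x80}}; |τ_{X×Y}| = 18.

Enumerate products U × V with U ∈ τ_X, V ∈ τ_Y (deduplicated):
  ∅ × ∅ = {} (∅)
  {p33} × {x78} = {(p33,x78)}
  {p33} × {x80} = {(p33,x80)}
  {p33} × {x78, x79} = {(p33,x78), (p33,x79)}
  {p33} × {x78, x80} = {(p33,x78), (p33,x80)}
  {p33, p34} × {x78} = {(p33,x78), (p34,x78)}
  {p33, p34} × {x80} = {(p33,x80), (p34,x80)}
  {p33} × {x78, x79, x80} = {(p33,x78), (p33,x79), (p33,x80)}
  {p33, p34} × {x78, x79} = {(p33,x78), (p33,x79), (p34,x78), (p34,x79)}
  {p33, p34} × {x78, x80} = {(p33,x78), (p33,x80), (p34,x78), (p34,x80)}
  {p33, p34} × {x78, x79, x80} = {(p33,x78), (p33,x79), (p33,x80), (p34,x78), (p34,x79), (p34,x80)}
These 11 distinct sets form the basis B.
Close under arbitrary unions to get τ_{X×Y}; counting gives |τ_{X×Y}| = 18.


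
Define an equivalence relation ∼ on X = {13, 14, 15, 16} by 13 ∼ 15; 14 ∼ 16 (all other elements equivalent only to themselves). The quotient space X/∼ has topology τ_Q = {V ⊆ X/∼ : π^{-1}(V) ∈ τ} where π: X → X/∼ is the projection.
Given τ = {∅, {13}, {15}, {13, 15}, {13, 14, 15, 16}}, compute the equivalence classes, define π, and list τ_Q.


X/∼ = {[13=15], [14=16]}; |τ_Q| = 3.

Equivalence classes: [13=15], [14=16].
Quotient map π: X → X/∼ sends 13 ↦ [13=15], 14 ↦ [14=16], 15 ↦ [13=15], 16 ↦ [14=16].
For each subset V ⊆ X/∼, compute π^{-1}(V) ⊆ X and check whether π^{-1}(V) ∈ τ. V is open in τ_Q iff π^{-1}(V) ∈ τ.
  V = {}: π^{-1}(V) = ∅ ∈ τ ✓.
  V = {[13=15]}: π^{-1}(V) = {13, 15} ∈ τ ✓.
  V = {[14=16]}: π^{-1}(V) = {14, 16} ∉ τ ✗.
  V = {[13=15], [14=16]}: π^{-1}(V) = {13, 14, 15, 16} ∈ τ ✓.
Open sets in the quotient: τ_Q = {{}, {[13=15]}, {[13=15], [14=16]}} (3 elements).


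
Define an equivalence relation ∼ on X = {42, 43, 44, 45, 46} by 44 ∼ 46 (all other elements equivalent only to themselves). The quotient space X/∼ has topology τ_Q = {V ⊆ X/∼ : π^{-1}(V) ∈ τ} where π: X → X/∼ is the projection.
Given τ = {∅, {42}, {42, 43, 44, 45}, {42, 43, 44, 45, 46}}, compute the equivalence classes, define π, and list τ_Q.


X/∼ = {[42], [43], [44=46], [45]}; |τ_Q| = 3.

Equivalence classes: [42], [43], [44=46], [45].
Quotient map π: X → X/∼ sends 42 ↦ [42], 43 ↦ [43], 44 ↦ [44=46], 45 ↦ [45], 46 ↦ [44=46].
For each subset V ⊆ X/∼, compute π^{-1}(V) ⊆ X and check whether π^{-1}(V) ∈ τ. V is open in τ_Q iff π^{-1}(V) ∈ τ.
  V = {}: π^{-1}(V) = ∅ ∈ τ ✓.
  V = {[42]}: π^{-1}(V) = {42} ∈ τ ✓.
  V = {[43]}: π^{-1}(V) = {43} ∉ τ ✗.
  V = {[42], [43]}: π^{-1}(V) = {42, 43} ∉ τ ✗.
  V = {[44=46]}: π^{-1}(V) = {44, 46} ∉ τ ✗.
  V = {[42], [44=46]}: π^{-1}(V) = {42, 44, 46} ∉ τ ✗.
  V = {[43], [44=46]}: π^{-1}(V) = {43, 44, 46} ∉ τ ✗.
  V = {[42], [43], [44=46]}: π^{-1}(V) = {42, 43, 44, 46} ∉ τ ✗.
  V = {[45]}: π^{-1}(V) = {45} ∉ τ ✗.
  V = {[42], [45]}: π^{-1}(V) = {42, 45} ∉ τ ✗.
  V = {[43], [45]}: π^{-1}(V) = {43, 45} ∉ τ ✗.
  V = {[42], [43], [45]}: π^{-1}(V) = {42, 43, 45} ∉ τ ✗.
  V = {[44=46], [45]}: π^{-1}(V) = {44, 45, 46} ∉ τ ✗.
  V = {[42], [44=46], [45]}: π^{-1}(V) = {42, 44, 45, 46} ∉ τ ✗.
  V = {[43], [44=46], [45]}: π^{-1}(V) = {43, 44, 45, 46} ∉ τ ✗.
  V = {[42], [43], [44=46], [45]}: π^{-1}(V) = {42, 43, 44, 45, 46} ∈ τ ✓.
Open sets in the quotient: τ_Q = {{}, {[42]}, {[42], [43], [44=46], [45]}} (3 elements).


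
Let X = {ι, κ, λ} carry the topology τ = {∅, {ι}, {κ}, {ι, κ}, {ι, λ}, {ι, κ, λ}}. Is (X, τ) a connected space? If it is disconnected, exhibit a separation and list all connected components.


(X, τ) is disconnected; components = [{κ}, {ι, λ}].

Find clopen sets (U ∈ τ with X ∖ U ∈ τ):
  U = ∅, X ∖ U = {ι, κ, λ} — both open, so U is clopen.
  U = {κ}, X ∖ U = {ι, λ} — both open, so U is clopen.
  U = {ι, λ}, X ∖ U = {κ} — both open, so U is clopen.
  U = {ι, κ, λ}, X ∖ U = ∅ — both open, so U is clopen.
Nontrivial clopen(s) exist: e.g. {κ}. So (X, τ) is disconnected.
Compute connected components by grouping points that agree on all clopens:
  component: {κ}
  component: {ι, λ}


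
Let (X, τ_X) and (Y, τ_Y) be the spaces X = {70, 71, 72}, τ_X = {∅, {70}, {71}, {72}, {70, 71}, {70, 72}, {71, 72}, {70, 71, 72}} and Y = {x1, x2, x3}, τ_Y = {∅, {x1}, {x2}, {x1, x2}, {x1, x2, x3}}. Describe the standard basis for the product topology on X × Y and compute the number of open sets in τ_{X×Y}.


Basis B = {∅ × ∅, {70} × {x1}, {70} × {x2}, {71} × {x1}, {71} × {x2}, {72} × {x1}, {72} × {x2}, {70} × {x1, x2}, {70, 71} × {x1}, {70, 72} × {x1}, {70, 71} × {x2}, {70, 72} × {x2}, {71} × {x1, x2}, {71, 72} × {x1}, {71, 72} × {x2}, {72} × {x1, x2}, {70} × {x1, x2, x3}, {70, 71, 72} × {x1}, {70, 71, 72} × {x2}, {71} × {x1, x2, x3}, {72} × {x1, x2, x3}, {70, 71} × {x1, x2}, {70, 72} × {x1, x2}, {71, 72} × {x1, x2}, {70, 71} × {x1, x2, x3}, {70, 72} × {x1, x2, x3}, {70, 71, 72} × {x1, x2}, {71, 72} × {x1, x2, x3}, {70, 71, 72} × {x1, x2, x3}}; |τ_{X×Y}| = 125.

Enumerate products U × V with U ∈ τ_X, V ∈ τ_Y (deduplicated):
  ∅ × ∅ = {} (∅)
  {70} × {x1} = {(70,x1)}
  {70} × {x2} = {(70,x2)}
  {71} × {x1} = {(71,x1)}
  {71} × {x2} = {(71,x2)}
  {72} × {x1} = {(72,x1)}
  {72} × {x2} = {(72,x2)}
  {70} × {x1, x2} = {(70,x1), (70,x2)}
  {70, 71} × {x1} = {(70,x1), (71,x1)}
  {70, 72} × {x1} = {(70,x1), (72,x1)}
  {70, 71} × {x2} = {(70,x2), (71,x2)}
  {70, 72} × {x2} = {(70,x2), (72,x2)}
  {71} × {x1, x2} = {(71,x1), (71,x2)}
  {71, 72} × {x1} = {(71,x1), (72,x1)}
  {71, 72} × {x2} = {(71,x2), (72,x2)}
  {72} × {x1, x2} = {(72,x1), (72,x2)}
  {70} × {x1, x2, x3} = {(70,x1), (70,x2), (70,x3)}
  {70, 71, 72} × {x1} = {(70,x1), (71,x1), (72,x1)}
  {70, 71, 72} × {x2} = {(70,x2), (71,x2), (72,x2)}
  {71} × {x1, x2, x3} = {(71,x1), (71,x2), (71,x3)}
  {72} × {x1, x2, x3} = {(72,x1), (72,x2), (72,x3)}
  {70, 71} × {x1, x2} = {(70,x1), (70,x2), (71,x1), (71,x2)}
  {70, 72} × {x1, x2} = {(70,x1), (70,x2), (72,x1), (72,x2)}
  {71, 72} × {x1, x2} = {(71,x1), (71,x2), (72,x1), (72,x2)}
  {70, 71} × {x1, x2, x3} = {(70,x1), (70,x2), (70,x3), (71,x1), (71,x2), (71,x3)}
  {70, 72} × {x1, x2, x3} = {(70,x1), (70,x2), (70,x3), (72,x1), (72,x2), (72,x3)}
  {70, 71, 72} × {x1, x2} = {(70,x1), (70,x2), (71,x1), (71,x2), (72,x1), (72,x2)}
  {71, 72} × {x1, x2, x3} = {(71,x1), (71,x2), (71,x3), (72,x1), (72,x2), (72,x3)}
  {70, 71, 72} × {x1, x2, x3} = {(70,x1), (70,x2), (70,x3), (71,x1), (71,x2), (71,x3), (72,x1), (72,x2), (72,x3)}
These 29 distinct sets form the basis B.
Close under arbitrary unions to get τ_{X×Y}; counting gives |τ_{X×Y}| = 125.


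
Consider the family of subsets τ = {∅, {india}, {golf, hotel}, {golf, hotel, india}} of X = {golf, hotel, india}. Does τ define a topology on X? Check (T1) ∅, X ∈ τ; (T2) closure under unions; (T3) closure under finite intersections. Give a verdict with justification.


τ IS a topology on X.

Axiom (T1): ∅ ∈ τ? Yes; X ∈ τ? Yes.
Axiom (T2/T3): check pairwise unions and intersections of members of τ.
All pairwise intersections and unions checked — each lies in τ. Therefore τ satisfies (T1), (T2), (T3): it IS a topology on X.


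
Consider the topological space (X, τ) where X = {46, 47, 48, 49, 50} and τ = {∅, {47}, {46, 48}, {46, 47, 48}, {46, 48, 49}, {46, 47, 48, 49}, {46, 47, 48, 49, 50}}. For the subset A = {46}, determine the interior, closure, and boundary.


int(A) = ∅, cl(A) = {46, 48, 49, 50}, ∂A = {46, 48, 49, 50}.

Closed sets in (X, τ) are complements of opens:
  closed(X, τ) = {∅, {50}, {47, 50}, {49, 50}, {47, 49, 50}, {46, 48, 49, 50}, {46, 47, 48, 49, 50}}.
int(A) = ⋃ {U ∈ τ : U ⊆ A}. Opens contained in A: ∅.
Taking the union of these: int(A) = ∅.
cl(A) = ⋂ {C closed : A ⊆ C}. Closed sets containing A: {46, 48, 49, 50}, {46, 47, 48, 49, 50}.
Intersecting these: cl(A) = {46, 48, 49, 50}.
∂A = cl(A) ∖ int(A) = {46, 48, 49, 50} ∖ ∅ = {46, 48, 49, 50}.


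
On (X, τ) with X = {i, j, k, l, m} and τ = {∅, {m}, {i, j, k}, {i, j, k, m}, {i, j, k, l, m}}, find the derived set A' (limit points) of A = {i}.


A' = {j, k, l}

For each x ∈ X, list the open sets U ∈ τ with x ∈ U, then check whether U ∩ (A ∖ {x}) ≠ ∅ for every such U.
  x = i: open {i, j, k} ∋ x has {i, j, k} ∩ (A ∖ {i}) = ∅, so x is NOT a limit point.
  x = j: opens ∋ x are {i, j, k}, {i, j, k, m}, {i, j, k, l, m}; each meets A ∖ {j}, so x IS a limit point.
  x = k: opens ∋ x are {i, j, k}, {i, j, k, m}, {i, j, k, l, m}; each meets A ∖ {k}, so x IS a limit point.
  x = l: opens ∋ x are {i, j, k, l, m}; each meets A ∖ {l}, so x IS a limit point.
  x = m: open {m} ∋ x has {m} ∩ (A ∖ {m}) = ∅, so x is NOT a limit point.
Collecting: A' = {j, k, l}.


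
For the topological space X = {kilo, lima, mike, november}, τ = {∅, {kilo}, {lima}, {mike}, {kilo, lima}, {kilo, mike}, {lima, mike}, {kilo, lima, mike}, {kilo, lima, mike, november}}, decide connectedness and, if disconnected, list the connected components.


(X, τ) is connected.

Find clopen sets (U ∈ τ with X ∖ U ∈ τ):
  U = ∅, X ∖ U = {kilo, lima, mike, november} — both open, so U is clopen.
  U = {kilo, lima, mike, november}, X ∖ U = ∅ — both open, so U is clopen.
Only trivial clopens (∅ and X) exist, so (X, τ) is connected.
Compute connected components by grouping points that agree on all clopens:
  component: {kilo, lima, mike, november}


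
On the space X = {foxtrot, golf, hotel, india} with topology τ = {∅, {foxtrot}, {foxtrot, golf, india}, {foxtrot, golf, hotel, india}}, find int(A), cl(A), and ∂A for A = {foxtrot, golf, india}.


int(A) = {foxtrot, golf, india}, cl(A) = {foxtrot, golf, hotel, india}, ∂A = {hotel}.

Closed sets in (X, τ) are complements of opens:
  closed(X, τ) = {∅, {hotel}, {golf, hotel, india}, {foxtrot, golf, hotel, india}}.
int(A) = ⋃ {U ∈ τ : U ⊆ A}. Opens contained in A: ∅, {foxtrot}, {foxtrot, golf, india}.
Taking the union of these: int(A) = {foxtrot, golf, india}.
cl(A) = ⋂ {C closed : A ⊆ C}. Closed sets containing A: {foxtrot, golf, hotel, india}.
Intersecting these: cl(A) = {foxtrot, golf, hotel, india}.
∂A = cl(A) ∖ int(A) = {foxtrot, golf, hotel, india} ∖ {foxtrot, golf, india} = {hotel}.


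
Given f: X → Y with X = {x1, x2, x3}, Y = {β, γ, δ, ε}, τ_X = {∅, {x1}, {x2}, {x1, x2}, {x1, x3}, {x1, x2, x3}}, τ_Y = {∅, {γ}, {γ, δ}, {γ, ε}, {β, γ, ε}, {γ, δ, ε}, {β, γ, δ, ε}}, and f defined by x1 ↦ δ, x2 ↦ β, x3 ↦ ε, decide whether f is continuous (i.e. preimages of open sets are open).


f is NOT continuous.

Compute f^{-1}(U) for each U ∈ τ_Y:
  U = ∅: f^{-1}(U) = ∅ ∈ τ_X ✓.
  U = {γ}: f^{-1}(U) = ∅ ∈ τ_X ✓.
  U = {γ, δ}: f^{-1}(U) = {x1} ∈ τ_X ✓.
  U = {γ, ε}: f^{-1}(U) = {x3} ∉ τ_X ✗.
  U = {β, γ, ε}: f^{-1}(U) = {x2, x3} ∉ τ_X ✗.
  U = {γ, δ, ε}: f^{-1}(U) = {x1, x3} ∈ τ_X ✓.
  U = {β, γ, δ, ε}: f^{-1}(U) = {x1, x2, x3} ∈ τ_X ✓.
Found U = {γ, ε} with f^{-1}(U) = {x3} not in τ_X. Therefore f is NOT continuous.


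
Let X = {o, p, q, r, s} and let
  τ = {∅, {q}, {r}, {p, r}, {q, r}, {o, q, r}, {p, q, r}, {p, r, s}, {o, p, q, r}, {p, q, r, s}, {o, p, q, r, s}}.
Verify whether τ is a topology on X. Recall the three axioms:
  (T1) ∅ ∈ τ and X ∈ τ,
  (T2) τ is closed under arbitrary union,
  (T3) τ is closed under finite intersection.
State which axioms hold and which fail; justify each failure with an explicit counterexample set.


τ IS a topology on X.

Axiom (T1): ∅ ∈ τ? Yes; X ∈ τ? Yes.
Axiom (T2/T3): check pairwise unions and intersections of members of τ.
All pairwise intersections and unions checked — each lies in τ. Therefore τ satisfies (T1), (T2), (T3): it IS a topology on X.
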